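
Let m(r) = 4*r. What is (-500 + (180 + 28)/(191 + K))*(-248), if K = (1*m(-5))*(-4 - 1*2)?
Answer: 38512416/311 ≈ 1.2383e+5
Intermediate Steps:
K = 120 (K = (1*(4*(-5)))*(-4 - 1*2) = (1*(-20))*(-4 - 2) = -20*(-6) = 120)
(-500 + (180 + 28)/(191 + K))*(-248) = (-500 + (180 + 28)/(191 + 120))*(-248) = (-500 + 208/311)*(-248) = -155292/311*(-248) = 38512416/311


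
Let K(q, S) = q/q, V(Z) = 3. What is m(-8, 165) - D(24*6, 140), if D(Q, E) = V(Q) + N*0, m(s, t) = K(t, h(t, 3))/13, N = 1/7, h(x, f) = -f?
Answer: -38/13 ≈ -2.9231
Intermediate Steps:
K(q, S) = 1
N = 1/7 (N = 1*(1/7) = 1/7 ≈ 0.14286)
m(s, t) = 1/13
D(Q, E) = 3 (D(Q, E) = 3 + (1/7)*0 = 3 + 0 = 3)
m(-8, 165) - D(24*6, 140) = 1/13 - 1*3 = 1/13 - 3 = -38/13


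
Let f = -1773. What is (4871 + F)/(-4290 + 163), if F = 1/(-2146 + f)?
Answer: -19089448/16173713 ≈ -1.1803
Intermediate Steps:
F = -1/3919 (F = 1/(-2146 - 1773) = 1/(-3919) = -1/3919 ≈ -0.00025517)
(4871 + F)/(-4290 + 163) = (4871 - 1/3919)/(-4290 + 163) = (19089448/3919)/(-4127) = (19089448/3919)*(-1/4127) = -19089448/16173713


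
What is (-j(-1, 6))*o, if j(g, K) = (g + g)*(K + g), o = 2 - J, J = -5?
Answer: 70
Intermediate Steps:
o = 7 (o = 2 - 1*(-5) = 2 + 5 = 7)
j(g, K) = 2*g*(K + g) (j(g, K) = (2*g)*(K + g) = 2*g*(K + g))
(-j(-1, 6))*o = -2*(-1)*(6 - 1)*7 = -2*(-1)*5*7 = -1*(-10)*7 = 10*7 = 70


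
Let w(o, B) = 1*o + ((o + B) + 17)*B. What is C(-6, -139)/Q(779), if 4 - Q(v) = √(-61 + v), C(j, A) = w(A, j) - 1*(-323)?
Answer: -1904/351 - 476*√718/351 ≈ -41.763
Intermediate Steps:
w(o, B) = o + B*(17 + B + o) (w(o, B) = o + ((B + o) + 17)*B = o + (17 + B + o)*B = o + B*(17 + B + o))
C(j, A) = 323 + A + j² + 17*j + A*j (C(j, A) = (A + j² + 17*j + j*A) - 1*(-323) = (A + j² + 17*j + A*j) + 323 = 323 + A + j² + 17*j + A*j)
Q(v) = 4 - √(-61 + v)
C(-6, -139)/Q(779) = (323 - 139 + (-6)² + 17*(-6) - 139*(-6))/(4 - √(-61 + 779)) = (323 - 139 + 36 - 102 + 834)/(4 - √718) = 952/(4 - √718)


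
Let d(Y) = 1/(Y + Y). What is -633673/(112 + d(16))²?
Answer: -648881152/12852225 ≈ -50.488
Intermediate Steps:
d(Y) = 1/(2*Y)
-633673/(112 + d(16))² = -633673/(112 + (½)/16)² = -633673/(112 + (½)*(1/16))² = -633673/(112 + 1/32)² = -633673/((3585/32)²) = -633673/12852225/1024 = -633673*1024/12852225 = -648881152/12852225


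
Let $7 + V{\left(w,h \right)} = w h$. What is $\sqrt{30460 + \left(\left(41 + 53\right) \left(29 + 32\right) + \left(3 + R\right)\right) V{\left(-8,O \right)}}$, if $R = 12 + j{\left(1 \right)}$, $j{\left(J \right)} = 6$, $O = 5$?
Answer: $5 i \sqrt{9601} \approx 489.92 i$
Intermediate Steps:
$V{\left(w,h \right)} = -7 + h w$ ($V{\left(w,h \right)} = -7 + w h = -7 + h w$)
$R = 18$ ($R = 12 + 6 = 18$)
$\sqrt{30460 + \left(\left(41 + 53\right) \left(29 + 32\right) + \left(3 + R\right)\right) V{\left(-8,O \right)}} = \sqrt{30460 + \left(\left(41 + 53\right) \left(29 + 32\right) + \left(3 + 18\right)\right) \left(-7 + 5 \left(-8\right)\right)} = \sqrt{30460 + \left(94 \cdot 61 + 21\right) \left(-7 - 40\right)} = \sqrt{30460 + \left(5734 + 21\right) \left(-47\right)} = \sqrt{30460 + 5755 \left(-47\right)} = \sqrt{30460 - 270485} = \sqrt{-240025} = 5 i \sqrt{9601}$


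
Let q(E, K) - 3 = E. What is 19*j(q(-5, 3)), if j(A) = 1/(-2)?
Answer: -19/2 ≈ -9.5000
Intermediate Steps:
q(E, K) = 3 + E
j(A) = -½
19*j(q(-5, 3)) = 19*(-½) = -19/2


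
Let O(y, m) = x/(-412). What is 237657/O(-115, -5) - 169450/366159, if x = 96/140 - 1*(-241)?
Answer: -1254833430634010/3097338981 ≈ -4.0513e+5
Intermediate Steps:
x = 8459/35 (x = 96*(1/140) + 241 = 24/35 + 241 = 8459/35 ≈ 241.69)
O(y, m) = -8459/14420 (O(y, m) = (8459/35)/(-412) = (8459/35)*(-1/412) = -8459/14420)
237657/O(-115, -5) - 169450/366159 = 237657/(-8459/14420) - 169450/366159 = 237657*(-14420/8459) - 169450*1/366159 = -3427013940/8459 - 169450/366159 = -1254833430634010/3097338981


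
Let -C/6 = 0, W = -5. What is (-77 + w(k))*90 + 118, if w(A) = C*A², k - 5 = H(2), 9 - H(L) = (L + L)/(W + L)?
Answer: -6812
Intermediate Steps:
H(L) = 9 - 2*L/(-5 + L) (H(L) = 9 - (L + L)/(-5 + L) = 9 - 2*L/(-5 + L))
k = 46/3 (k = 5 + (-45 + 7*2)/(-5 + 2) = 5 + (-45 + 14)/(-3) = 5 - ⅓*(-31) = 5 + 31/3 = 46/3 ≈ 15.333)
C = 0 (C = -6*0 = 0)
w(A) = 0 (w(A) = 0*A² = 0)
(-77 + w(k))*90 + 118 = (-77 + 0)*90 + 118 = -77*90 + 118 = -6930 + 118 = -6812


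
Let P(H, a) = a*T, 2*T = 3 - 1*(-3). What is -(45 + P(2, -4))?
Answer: -33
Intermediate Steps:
T = 3 (T = (3 - 1*(-3))/2 = (3 + 3)/2 = (½)*6 = 3)
P(H, a) = 3*a (P(H, a) = a*3 = 3*a)
-(45 + P(2, -4)) = -(45 + 3*(-4)) = -(45 - 12) = -1*33 = -33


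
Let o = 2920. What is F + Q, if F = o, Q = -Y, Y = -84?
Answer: 3004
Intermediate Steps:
Q = 84 (Q = -1*(-84) = 84)
F = 2920
F + Q = 2920 + 84 = 3004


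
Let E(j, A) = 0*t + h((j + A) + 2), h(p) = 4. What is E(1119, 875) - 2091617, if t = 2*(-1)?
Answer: -2091613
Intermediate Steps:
t = -2
E(j, A) = 4 (E(j, A) = 0*(-2) + 4 = 0 + 4 = 4)
E(1119, 875) - 2091617 = 4 - 2091617 = -2091613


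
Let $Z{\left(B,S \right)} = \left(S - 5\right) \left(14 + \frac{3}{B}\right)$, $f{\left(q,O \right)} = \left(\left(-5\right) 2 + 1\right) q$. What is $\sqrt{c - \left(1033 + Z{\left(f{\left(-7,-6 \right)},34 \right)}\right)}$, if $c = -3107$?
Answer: $\frac{i \sqrt{2005395}}{21} \approx 67.434 i$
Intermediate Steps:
$f{\left(q,O \right)} = - 9 q$ ($f{\left(q,O \right)} = \left(-10 + 1\right) q = - 9 q$)
$Z{\left(B,S \right)} = \left(-5 + S\right) \left(14 + \frac{3}{B}\right)$
$\sqrt{c - \left(1033 + Z{\left(f{\left(-7,-6 \right)},34 \right)}\right)} = \sqrt{-3107 - \left(1033 + \frac{-15 + 3 \cdot 34 + 14 \left(\left(-9\right) \left(-7\right)\right) \left(-5 + 34\right)}{\left(-9\right) \left(-7\right)}\right)} = \sqrt{-3107 - \left(1033 + \frac{-15 + 102 + 14 \cdot 63 \cdot 29}{63}\right)} = \sqrt{-3107 - \left(1033 + \frac{-15 + 102 + 25578}{63}\right)} = \sqrt{-3107 - \left(1033 + \frac{1}{63} \cdot 25665\right)} = \sqrt{-3107 - \frac{30248}{21}} = \sqrt{- \frac{95495}{21}} = \frac{i \sqrt{2005395}}{21}$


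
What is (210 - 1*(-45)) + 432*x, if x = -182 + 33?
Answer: -64113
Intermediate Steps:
x = -149
(210 - 1*(-45)) + 432*x = (210 - 1*(-45)) + 432*(-149) = (210 + 45) - 64368 = 255 - 64368 = -64113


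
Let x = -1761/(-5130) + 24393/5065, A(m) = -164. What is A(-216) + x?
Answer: -275148683/1732230 ≈ -158.84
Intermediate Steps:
x = 8937037/1732230 (x = -1761*(-1/5130) + 24393*(1/5065) = 587/1710 + 24393/5065 = 8937037/1732230 ≈ 5.1593)
A(-216) + x = -164 + 8937037/1732230 = -275148683/1732230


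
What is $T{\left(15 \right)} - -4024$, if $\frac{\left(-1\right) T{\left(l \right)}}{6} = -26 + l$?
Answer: $4090$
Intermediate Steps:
$T{\left(l \right)} = 156 - 6 l$ ($T{\left(l \right)} = - 6 \left(-26 + l\right) = 156 - 6 l$)
$T{\left(15 \right)} - -4024 = \left(156 - 90\right) - -4024 = \left(156 - 90\right) + 4024 = 66 + 4024 = 4090$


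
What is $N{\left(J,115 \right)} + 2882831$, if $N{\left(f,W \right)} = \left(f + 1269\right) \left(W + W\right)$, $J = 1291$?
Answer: $3471631$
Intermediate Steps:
$N{\left(f,W \right)} = 2 W \left(1269 + f\right)$ ($N{\left(f,W \right)} = \left(1269 + f\right) 2 W = 2 W \left(1269 + f\right)$)
$N{\left(J,115 \right)} + 2882831 = 2 \cdot 115 \left(1269 + 1291\right) + 2882831 = 2 \cdot 115 \cdot 2560 + 2882831 = 588800 + 2882831 = 3471631$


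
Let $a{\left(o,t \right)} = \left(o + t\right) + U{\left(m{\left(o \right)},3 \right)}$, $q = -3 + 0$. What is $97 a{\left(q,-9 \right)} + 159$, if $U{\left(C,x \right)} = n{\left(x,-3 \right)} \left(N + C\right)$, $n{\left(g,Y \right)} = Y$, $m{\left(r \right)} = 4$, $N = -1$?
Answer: $-1878$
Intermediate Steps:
$U{\left(C,x \right)} = 3 - 3 C$ ($U{\left(C,x \right)} = - 3 \left(-1 + C\right) = 3 - 3 C$)
$q = -3$
$a{\left(o,t \right)} = -9 + o + t$ ($a{\left(o,t \right)} = \left(o + t\right) + \left(3 - 12\right) = \left(o + t\right) - 9 = -9 + o + t$)
$97 a{\left(q,-9 \right)} + 159 = 97 \left(-9 - 3 - 9\right) + 159 = 97 \left(-21\right) + 159 = -2037 + 159 = -1878$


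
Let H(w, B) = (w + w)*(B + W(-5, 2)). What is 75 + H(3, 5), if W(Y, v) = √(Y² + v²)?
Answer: 105 + 6*√29 ≈ 137.31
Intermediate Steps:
H(w, B) = 2*w*(B + √29) (H(w, B) = (w + w)*(B + √((-5)² + 2²)) = (2*w)*(B + √(25 + 4)) = (2*w)*(B + √29) = 2*w*(B + √29))
75 + H(3, 5) = 75 + 2*3*(5 + √29) = 75 + (30 + 6*√29) = 105 + 6*√29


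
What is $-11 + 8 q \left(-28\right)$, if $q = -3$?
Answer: $661$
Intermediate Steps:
$-11 + 8 q \left(-28\right) = -11 + 8 \left(-3\right) \left(-28\right) = -11 - -672 = -11 + 672 = 661$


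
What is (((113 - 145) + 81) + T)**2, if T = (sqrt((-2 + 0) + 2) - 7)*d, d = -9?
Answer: 12544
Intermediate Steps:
T = 63 (T = (sqrt((-2 + 0) + 2) - 7)*(-9) = (sqrt(-2 + 2) - 7)*(-9) = (sqrt(0) - 7)*(-9) = (0 - 7)*(-9) = -7*(-9) = 63)
(((113 - 145) + 81) + T)**2 = (((113 - 145) + 81) + 63)**2 = ((-32 + 81) + 63)**2 = (49 + 63)**2 = 112**2 = 12544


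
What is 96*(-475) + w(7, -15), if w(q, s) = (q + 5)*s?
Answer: -45780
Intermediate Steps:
w(q, s) = s*(5 + q) (w(q, s) = (5 + q)*s = s*(5 + q))
96*(-475) + w(7, -15) = 96*(-475) - 15*(5 + 7) = -45600 - 15*12 = -45600 - 180 = -45780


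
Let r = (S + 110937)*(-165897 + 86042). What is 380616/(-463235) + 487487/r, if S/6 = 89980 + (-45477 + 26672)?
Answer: -3270370296740321/3980203309289595 ≈ -0.82166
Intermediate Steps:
S = 427050 (S = 6*(89980 + (-45477 + 26672)) = 6*(89980 - 18805) = 6*71175 = 427050)
r = -42960951885 (r = (427050 + 110937)*(-165897 + 86042) = 537987*(-79855) = -42960951885)
380616/(-463235) + 487487/r = 380616/(-463235) + 487487/(-42960951885) = 380616*(-1/463235) + 487487*(-1/42960951885) = -380616/463235 - 487487/42960951885 = -3270370296740321/3980203309289595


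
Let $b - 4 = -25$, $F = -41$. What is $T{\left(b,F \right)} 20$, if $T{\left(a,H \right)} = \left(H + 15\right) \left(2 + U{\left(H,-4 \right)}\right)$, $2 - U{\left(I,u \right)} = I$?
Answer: $-23400$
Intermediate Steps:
$U{\left(I,u \right)} = 2 - I$
$b = -21$ ($b = 4 - 25 = -21$)
$T{\left(a,H \right)} = \left(4 - H\right) \left(15 + H\right)$ ($T{\left(a,H \right)} = \left(H + 15\right) \left(2 - \left(-2 + H\right)\right) = \left(15 + H\right) \left(4 - H\right) = \left(4 - H\right) \left(15 + H\right)$)
$T{\left(b,F \right)} 20 = \left(60 - \left(-41\right)^{2} - -451\right) 20 = \left(60 - 1681 + 451\right) 20 = \left(-1170\right) 20 = -23400$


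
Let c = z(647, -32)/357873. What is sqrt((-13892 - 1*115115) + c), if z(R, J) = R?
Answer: 2*I*sqrt(4130581033171518)/357873 ≈ 359.18*I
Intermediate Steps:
c = 647/357873 ≈ 0.0018079
sqrt((-13892 - 1*115115) + c) = sqrt((-13892 - 1*115115) + 647/357873) = sqrt((-13892 - 115115) + 647/357873) = sqrt(-129007 + 647/357873) = sqrt(-46168121464/357873) = 2*I*sqrt(4130581033171518)/357873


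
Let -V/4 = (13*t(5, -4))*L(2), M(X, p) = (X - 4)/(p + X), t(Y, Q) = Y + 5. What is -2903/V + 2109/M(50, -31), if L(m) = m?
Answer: 20903689/23920 ≈ 873.90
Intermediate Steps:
t(Y, Q) = 5 + Y
M(X, p) = (-4 + X)/(X + p)
V = -1040 (V = -4*13*(5 + 5)*2 = -4*13*10*2 = -520*2 = -4*260 = -1040)
-2903/V + 2109/M(50, -31) = -2903/(-1040) + 2109/(((-4 + 50)/(50 - 31))) = -2903*(-1/1040) + 2109/((46/19)) = 2903/1040 + 2109/(((1/19)*46)) = 2903/1040 + 2109/(46/19) = 2903/1040 + 2109*(19/46) = 2903/1040 + 40071/46 = 20903689/23920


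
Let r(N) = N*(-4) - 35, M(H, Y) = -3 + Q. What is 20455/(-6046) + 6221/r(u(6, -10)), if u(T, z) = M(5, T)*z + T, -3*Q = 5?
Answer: -127911833/4455902 ≈ -28.706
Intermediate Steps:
Q = -5/3 (Q = -⅓*5 = -5/3 ≈ -1.6667)
M(H, Y) = -14/3 (M(H, Y) = -3 - 5/3 = -14/3)
u(T, z) = T - 14*z/3 (u(T, z) = -14*z/3 + T = T - 14*z/3)
r(N) = -35 - 4*N (r(N) = -4*N - 35 = -35 - 4*N)
20455/(-6046) + 6221/r(u(6, -10)) = 20455/(-6046) + 6221/(-35 - 4*(6 - 14/3*(-10))) = 20455*(-1/6046) + 6221/(-35 - 4*(6 + 140/3)) = -20455/6046 + 6221/(-35 - 4*158/3) = -20455/6046 + 6221/(-35 - 632/3) = -20455/6046 + 6221/(-737/3) = -20455/6046 + 6221*(-3/737) = -20455/6046 - 18663/737 = -127911833/4455902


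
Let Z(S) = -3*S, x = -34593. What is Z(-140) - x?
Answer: 35013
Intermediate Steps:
Z(-140) - x = -3*(-140) - 1*(-34593) = 420 + 34593 = 35013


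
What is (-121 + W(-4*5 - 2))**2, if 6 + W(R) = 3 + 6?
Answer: 13924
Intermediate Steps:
W(R) = 3 (W(R) = -6 + (3 + 6) = -6 + 9 = 3)
(-121 + W(-4*5 - 2))**2 = (-121 + 3)**2 = (-118)**2 = 13924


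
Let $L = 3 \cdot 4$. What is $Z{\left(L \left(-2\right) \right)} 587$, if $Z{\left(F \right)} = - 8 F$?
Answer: $112704$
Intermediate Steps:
$L = 12$
$Z{\left(L \left(-2\right) \right)} 587 = - 8 \cdot 12 \left(-2\right) 587 = \left(-8\right) \left(-24\right) 587 = 192 \cdot 587 = 112704$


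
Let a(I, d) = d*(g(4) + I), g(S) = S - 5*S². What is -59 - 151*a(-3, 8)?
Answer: 95373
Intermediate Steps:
a(I, d) = d*(-76 + I) (a(I, d) = d*(4*(1 - 5*4) + I) = d*(4*(1 - 20) + I) = d*(4*(-19) + I) = d*(-76 + I))
-59 - 151*a(-3, 8) = -59 - 1208*(-76 - 3) = -59 - 1208*(-79) = -59 - 151*(-632) = -59 + 95432 = 95373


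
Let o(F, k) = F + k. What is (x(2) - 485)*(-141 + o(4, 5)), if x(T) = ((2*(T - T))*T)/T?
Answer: 64020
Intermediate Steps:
x(T) = 0 (x(T) = ((2*0)*T)/T = (0*T)/T = 0/T = 0)
(x(2) - 485)*(-141 + o(4, 5)) = (0 - 485)*(-141 + (4 + 5)) = -485*(-141 + 9) = -485*(-132) = 64020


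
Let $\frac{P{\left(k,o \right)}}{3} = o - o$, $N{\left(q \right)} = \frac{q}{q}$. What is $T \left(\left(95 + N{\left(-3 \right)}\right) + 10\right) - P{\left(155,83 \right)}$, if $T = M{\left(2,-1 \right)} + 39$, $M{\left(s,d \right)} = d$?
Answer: $4028$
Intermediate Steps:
$N{\left(q \right)} = 1$
$T = 38$ ($T = -1 + 39 = 38$)
$P{\left(k,o \right)} = 0$ ($P{\left(k,o \right)} = 3 \left(o - o\right) = 3 \cdot 0 = 0$)
$T \left(\left(95 + N{\left(-3 \right)}\right) + 10\right) - P{\left(155,83 \right)} = 38 \left(\left(95 + 1\right) + 10\right) - 0 = 38 \left(96 + 10\right) + 0 = 38 \cdot 106 + 0 = 4028 + 0 = 4028$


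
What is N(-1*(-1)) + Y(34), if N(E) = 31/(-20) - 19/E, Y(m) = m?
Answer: 269/20 ≈ 13.450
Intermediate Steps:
N(E) = -31/20 - 19/E (N(E) = 31*(-1/20) - 19/E = -31/20 - 19/E)
N(-1*(-1)) + Y(34) = (-31/20 - 19/((-1*(-1)))) + 34 = (-31/20 - 19/1) + 34 = (-31/20 - 19*1) + 34 = (-31/20 - 19) + 34 = -411/20 + 34 = 269/20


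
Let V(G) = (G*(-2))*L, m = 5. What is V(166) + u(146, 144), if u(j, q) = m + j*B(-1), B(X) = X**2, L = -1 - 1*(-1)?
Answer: 151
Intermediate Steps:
L = 0 (L = -1 + 1 = 0)
V(G) = 0 (V(G) = (G*(-2))*0 = -2*G*0 = 0)
u(j, q) = 5 + j (u(j, q) = 5 + j*(-1)**2 = 5 + j*1 = 5 + j)
V(166) + u(146, 144) = 0 + (5 + 146) = 0 + 151 = 151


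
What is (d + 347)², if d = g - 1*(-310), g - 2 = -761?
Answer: 10404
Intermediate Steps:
g = -759 (g = 2 - 761 = -759)
d = -449 (d = -759 - 1*(-310) = -759 + 310 = -449)
(d + 347)² = (-449 + 347)² = (-102)² = 10404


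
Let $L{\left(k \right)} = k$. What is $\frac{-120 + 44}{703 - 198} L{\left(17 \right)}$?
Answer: $- \frac{1292}{505} \approx -2.5584$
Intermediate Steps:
$\frac{-120 + 44}{703 - 198} L{\left(17 \right)} = \frac{-120 + 44}{703 - 198} \cdot 17 = - \frac{76}{505} \cdot 17 = \left(-76\right) \frac{1}{505} \cdot 17 = \left(- \frac{76}{505}\right) 17 = - \frac{1292}{505}$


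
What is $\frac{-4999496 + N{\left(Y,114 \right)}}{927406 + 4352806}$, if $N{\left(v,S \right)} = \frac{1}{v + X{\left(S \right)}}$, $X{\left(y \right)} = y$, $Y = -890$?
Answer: $- \frac{3879608897}{4097444512} \approx -0.94684$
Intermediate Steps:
$N{\left(v,S \right)} = \frac{1}{S + v}$ ($N{\left(v,S \right)} = \frac{1}{v + S} = \frac{1}{S + v}$)
$\frac{-4999496 + N{\left(Y,114 \right)}}{927406 + 4352806} = \frac{-4999496 + \frac{1}{114 - 890}}{927406 + 4352806} = \frac{-4999496 + \frac{1}{-776}}{5280212} = \left(-4999496 - \frac{1}{776}\right) \frac{1}{5280212} = \left(- \frac{3879608897}{776}\right) \frac{1}{5280212} = - \frac{3879608897}{4097444512}$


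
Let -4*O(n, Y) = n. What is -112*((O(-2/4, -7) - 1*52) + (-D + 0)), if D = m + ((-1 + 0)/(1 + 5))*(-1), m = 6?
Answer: 19502/3 ≈ 6500.7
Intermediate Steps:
O(n, Y) = -n/4
D = 37/6 (D = 6 + ((-1 + 0)/(1 + 5))*(-1) = 6 - 1/6*(-1) = 6 - 1*⅙*(-1) = 6 - ⅙*(-1) = 6 + ⅙ = 37/6 ≈ 6.1667)
-112*((O(-2/4, -7) - 1*52) + (-D + 0)) = -112*((-(-1)/(2*4) - 1*52) + (-1*37/6 + 0)) = -112*((-(-1)/(2*4) - 52) + (-37/6 + 0)) = -112*((-¼*(-½) - 52) - 37/6) = -112*((⅛ - 52) - 37/6) = -112*(-415/8 - 37/6) = -112*(-1393/24) = 19502/3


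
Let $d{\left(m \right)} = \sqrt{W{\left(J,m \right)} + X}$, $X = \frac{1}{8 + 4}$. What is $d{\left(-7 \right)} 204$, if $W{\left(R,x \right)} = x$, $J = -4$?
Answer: $34 i \sqrt{249} \approx 536.51 i$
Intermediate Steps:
$X = \frac{1}{12} \approx 0.083333$
$d{\left(m \right)} = \sqrt{\frac{1}{12} + m}$ ($d{\left(m \right)} = \sqrt{m + \frac{1}{12}} = \sqrt{\frac{1}{12} + m}$)
$d{\left(-7 \right)} 204 = \frac{\sqrt{3 + 36 \left(-7\right)}}{6} \cdot 204 = \frac{\sqrt{3 - 252}}{6} \cdot 204 = \frac{\sqrt{-249}}{6} \cdot 204 = \frac{i \sqrt{249}}{6} \cdot 204 = 34 i \sqrt{249}$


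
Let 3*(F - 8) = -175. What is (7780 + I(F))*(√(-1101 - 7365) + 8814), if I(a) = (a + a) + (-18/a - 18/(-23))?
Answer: 235107145052/3473 + 80022854*I*√8466/10419 ≈ 6.7696e+7 + 7.0669e+5*I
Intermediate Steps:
F = -151/3 (F = 8 + (⅓)*(-175) = 8 - 175/3 = -151/3 ≈ -50.333)
I(a) = 18/23 - 18/a + 2*a (I(a) = 2*a + (-18/a - 18*(-1/23)) = 2*a + (-18/a + 18/23) = 2*a + (18/23 - 18/a) = 18/23 - 18/a + 2*a)
(7780 + I(F))*(√(-1101 - 7365) + 8814) = (7780 + (18/23 - 18/(-151/3) + 2*(-151/3)))*(√(-1101 - 7365) + 8814) = (7780 + (18/23 - 18*(-3/151) - 302/3))*(√(-8466) + 8814) = (7780 + (18/23 + 54/151 - 302/3))*(I*√8466 + 8814) = (7780 - 1036966/10419)*(8814 + I*√8466) = 80022854*(8814 + I*√8466)/10419 = 235107145052/3473 + 80022854*I*√8466/10419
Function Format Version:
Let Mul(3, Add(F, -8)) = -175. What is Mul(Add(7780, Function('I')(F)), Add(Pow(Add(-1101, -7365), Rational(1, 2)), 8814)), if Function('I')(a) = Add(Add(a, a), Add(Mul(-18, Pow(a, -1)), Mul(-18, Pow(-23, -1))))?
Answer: Add(Rational(235107145052, 3473), Mul(Rational(80022854, 10419), I, Pow(8466, Rational(1, 2)))) ≈ Add(6.7696e+7, Mul(7.0669e+5, I))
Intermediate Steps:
F = Rational(-151, 3) (F = Add(8, Mul(Rational(1, 3), -175)) = Add(8, Rational(-175, 3)) = Rational(-151, 3) ≈ -50.333)
Function('I')(a) = Add(Rational(18, 23), Mul(-18, Pow(a, -1)), Mul(2, a)) (Function('I')(a) = Add(Mul(2, a), Add(Mul(-18, Pow(a, -1)), Mul(-18, Rational(-1, 23)))) = Add(Mul(2, a), Add(Mul(-18, Pow(a, -1)), Rational(18, 23))) = Add(Mul(2, a), Add(Rational(18, 23), Mul(-18, Pow(a, -1)))) = Add(Rational(18, 23), Mul(-18, Pow(a, -1)), Mul(2, a)))
Mul(Add(7780, Function('I')(F)), Add(Pow(Add(-1101, -7365), Rational(1, 2)), 8814)) = Mul(Add(7780, Add(Rational(18, 23), Mul(-18, Pow(Rational(-151, 3), -1)), Mul(2, Rational(-151, 3)))), Add(Pow(Add(-1101, -7365), Rational(1, 2)), 8814)) = Mul(Add(7780, Add(Rational(18, 23), Mul(-18, Rational(-3, 151)), Rational(-302, 3))), Add(Pow(-8466, Rational(1, 2)), 8814)) = Mul(Add(7780, Add(Rational(18, 23), Rational(54, 151), Rational(-302, 3))), Add(Mul(I, Pow(8466, Rational(1, 2))), 8814)) = Mul(Add(7780, Rational(-1036966, 10419)), Add(8814, Mul(I, Pow(8466, Rational(1, 2))))) = Mul(Rational(80022854, 10419), Add(8814, Mul(I, Pow(8466, Rational(1, 2))))) = Add(Rational(235107145052, 3473), Mul(Rational(80022854, 10419), I, Pow(8466, Rational(1, 2))))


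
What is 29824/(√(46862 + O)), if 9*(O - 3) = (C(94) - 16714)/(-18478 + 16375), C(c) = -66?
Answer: 89472*√1865425425405/887030635 ≈ 137.76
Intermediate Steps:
O = 73561/18927 (O = 3 + ((-66 - 16714)/(-18478 + 16375))/9 = 3 + (-16780/(-2103))/9 = 3 + (-16780*(-1/2103))/9 = 3 + (⅑)*(16780/2103) = 3 + 16780/18927 = 73561/18927 ≈ 3.8866)
29824/(√(46862 + O)) = 29824/(√(46862 + 73561/18927)) = 29824/(√(887030635/18927)) = 29824/((√1865425425405/6309)) = 29824*(3*√1865425425405/887030635) = 89472*√1865425425405/887030635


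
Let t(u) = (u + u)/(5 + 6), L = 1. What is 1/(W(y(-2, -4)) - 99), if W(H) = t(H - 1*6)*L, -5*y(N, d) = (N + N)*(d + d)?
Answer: -55/5569 ≈ -0.0098761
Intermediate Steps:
y(N, d) = -4*N*d/5 (y(N, d) = -(N + N)*(d + d)/5 = -2*N*2*d/5 = -4*N*d/5)
t(u) = 2*u/11 (t(u) = (2*u)/11 = (2*u)*(1/11) = 2*u/11)
W(H) = -12/11 + 2*H/11 (W(H) = (2*(H - 1*6)/11)*1 = (2*(H - 6)/11)*1 = (2*(-6 + H)/11)*1 = (-12/11 + 2*H/11)*1 = -12/11 + 2*H/11)
1/(W(y(-2, -4)) - 99) = 1/((-12/11 + 2*(-⅘*(-2)*(-4))/11) - 99) = 1/((-12/11 + (2/11)*(-32/5)) - 99) = 1/((-12/11 - 64/55) - 99) = 1/(-124/55 - 99) = 1/(-5569/55) = -55/5569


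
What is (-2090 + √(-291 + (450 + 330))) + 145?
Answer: -1945 + √489 ≈ -1922.9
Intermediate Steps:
(-2090 + √(-291 + (450 + 330))) + 145 = (-2090 + √(-291 + 780)) + 145 = (-2090 + √489) + 145 = -1945 + √489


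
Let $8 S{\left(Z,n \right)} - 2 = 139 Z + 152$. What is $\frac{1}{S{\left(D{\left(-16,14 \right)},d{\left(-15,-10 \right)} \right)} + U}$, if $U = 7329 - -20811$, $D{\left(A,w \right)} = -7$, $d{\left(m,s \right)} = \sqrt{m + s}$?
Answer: $\frac{8}{224301} \approx 3.5666 \cdot 10^{-5}$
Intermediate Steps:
$S{\left(Z,n \right)} = \frac{77}{4} + \frac{139 Z}{8}$ ($S{\left(Z,n \right)} = \frac{1}{4} + \frac{139 Z + 152}{8} = \frac{1}{4} + \frac{152 + 139 Z}{8} = \frac{1}{4} + \left(19 + \frac{139 Z}{8}\right) = \frac{77}{4} + \frac{139 Z}{8}$)
$U = 28140$ ($U = 7329 + 20811 = 28140$)
$\frac{1}{S{\left(D{\left(-16,14 \right)},d{\left(-15,-10 \right)} \right)} + U} = \frac{1}{\left(\frac{77}{4} + \frac{139}{8} \left(-7\right)\right) + 28140} = \frac{1}{\left(\frac{77}{4} - \frac{973}{8}\right) + 28140} = \frac{1}{- \frac{819}{8} + 28140} = \frac{1}{\frac{224301}{8}} = \frac{8}{224301}$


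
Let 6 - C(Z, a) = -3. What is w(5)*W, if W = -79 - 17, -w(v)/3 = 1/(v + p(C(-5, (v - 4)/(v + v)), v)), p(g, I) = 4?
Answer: 32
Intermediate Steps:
C(Z, a) = 9 (C(Z, a) = 6 - 1*(-3) = 6 + 3 = 9)
w(v) = -3/(4 + v) (w(v) = -3/(v + 4) = -3/(4 + v))
W = -96
w(5)*W = -3/(4 + 5)*(-96) = -3/9*(-96) = -3*1/9*(-96) = -1/3*(-96) = 32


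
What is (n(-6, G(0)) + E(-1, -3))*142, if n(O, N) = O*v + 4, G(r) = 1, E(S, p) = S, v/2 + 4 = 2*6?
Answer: -13206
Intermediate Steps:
v = 16 (v = -8 + 2*(2*6) = -8 + 2*12 = -8 + 24 = 16)
n(O, N) = 4 + 16*O (n(O, N) = O*16 + 4 = 16*O + 4 = 4 + 16*O)
(n(-6, G(0)) + E(-1, -3))*142 = ((4 + 16*(-6)) - 1)*142 = ((4 - 96) - 1)*142 = (-92 - 1)*142 = -93*142 = -13206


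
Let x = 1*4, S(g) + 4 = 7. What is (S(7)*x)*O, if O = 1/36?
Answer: ⅓ ≈ 0.33333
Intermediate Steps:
S(g) = 3 (S(g) = -4 + 7 = 3)
O = 1/36 ≈ 0.027778
x = 4
(S(7)*x)*O = (3*4)*(1/36) = 12*(1/36) = ⅓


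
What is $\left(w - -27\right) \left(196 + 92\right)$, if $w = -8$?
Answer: $5472$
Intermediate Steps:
$\left(w - -27\right) \left(196 + 92\right) = \left(-8 - -27\right) \left(196 + 92\right) = \left(-8 + 27\right) 288 = 19 \cdot 288 = 5472$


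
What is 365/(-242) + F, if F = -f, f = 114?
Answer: -27953/242 ≈ -115.51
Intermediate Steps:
F = -114 (F = -1*114 = -114)
365/(-242) + F = 365/(-242) - 114 = 365*(-1/242) - 114 = -365/242 - 114 = -27953/242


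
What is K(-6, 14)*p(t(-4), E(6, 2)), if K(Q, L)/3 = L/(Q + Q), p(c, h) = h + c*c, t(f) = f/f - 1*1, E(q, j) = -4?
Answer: 14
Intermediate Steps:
t(f) = 0 (t(f) = 1 - 1 = 0)
p(c, h) = h + c²
K(Q, L) = 3*L/(2*Q) (K(Q, L) = 3*(L/(Q + Q)) = 3*(L/((2*Q))) = 3*(L*(1/(2*Q))) = 3*(L/(2*Q)) = 3*L/(2*Q))
K(-6, 14)*p(t(-4), E(6, 2)) = ((3/2)*14/(-6))*(-4 + 0²) = ((3/2)*14*(-⅙))*(-4 + 0) = -7/2*(-4) = 14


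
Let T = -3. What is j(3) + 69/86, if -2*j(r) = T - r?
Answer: 327/86 ≈ 3.8023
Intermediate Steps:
j(r) = 3/2 + r/2 (j(r) = -(-3 - r)/2 = 3/2 + r/2)
j(3) + 69/86 = (3/2 + (1/2)*3) + 69/86 = (3/2 + 3/2) + 69*(1/86) = 3 + 69/86 = 327/86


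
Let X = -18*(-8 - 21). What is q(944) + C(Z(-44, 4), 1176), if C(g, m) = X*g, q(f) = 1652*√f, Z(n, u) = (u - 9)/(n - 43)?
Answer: 30 + 6608*√59 ≈ 50787.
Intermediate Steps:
Z(n, u) = (-9 + u)/(-43 + n)
X = 522 (X = -18*(-29) = 522)
C(g, m) = 522*g
q(944) + C(Z(-44, 4), 1176) = 1652*√944 + 522*((-9 + 4)/(-43 - 44)) = 1652*(4*√59) + 522*(-5/(-87)) = 6608*√59 + 522*(-1/87*(-5)) = 6608*√59 + 522*(5/87) = 6608*√59 + 30 = 30 + 6608*√59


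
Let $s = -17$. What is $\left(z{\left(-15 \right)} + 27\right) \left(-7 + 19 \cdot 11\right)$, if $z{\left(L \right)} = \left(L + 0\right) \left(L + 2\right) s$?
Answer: $-664176$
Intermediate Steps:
$z{\left(L \right)} = - 17 L \left(2 + L\right)$ ($z{\left(L \right)} = \left(L + 0\right) \left(L + 2\right) \left(-17\right) = L \left(2 + L\right) \left(-17\right) = - 17 L \left(2 + L\right)$)
$\left(z{\left(-15 \right)} + 27\right) \left(-7 + 19 \cdot 11\right) = \left(\left(-17\right) \left(-15\right) \left(2 - 15\right) + 27\right) \left(-7 + 19 \cdot 11\right) = \left(\left(-17\right) \left(-15\right) \left(-13\right) + 27\right) \left(-7 + 209\right) = \left(-3315 + 27\right) 202 = \left(-3288\right) 202 = -664176$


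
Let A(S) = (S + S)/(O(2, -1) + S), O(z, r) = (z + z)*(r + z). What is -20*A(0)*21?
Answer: 0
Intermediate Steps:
O(z, r) = 2*z*(r + z) (O(z, r) = (2*z)*(r + z) = 2*z*(r + z))
A(S) = 2*S/(4 + S) (A(S) = (S + S)/(2*2*(-1 + 2) + S) = (2*S)/(2*2*1 + S) = (2*S)/(4 + S) = 2*S/(4 + S))
-20*A(0)*21 = -40*0/(4 + 0)*21 = -40*0/4*21 = -20*0*21 = 0*21 = 0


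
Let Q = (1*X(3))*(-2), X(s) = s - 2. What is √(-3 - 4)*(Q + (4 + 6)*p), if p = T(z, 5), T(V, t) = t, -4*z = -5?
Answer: 48*I*√7 ≈ 127.0*I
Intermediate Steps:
z = 5/4 (z = -¼*(-5) = 5/4 ≈ 1.2500)
X(s) = -2 + s
Q = -2 (Q = (1*(-2 + 3))*(-2) = (1*1)*(-2) = 1*(-2) = -2)
p = 5
√(-3 - 4)*(Q + (4 + 6)*p) = √(-3 - 4)*(-2 + (4 + 6)*5) = √(-7)*(-2 + 10*5) = (I*√7)*(-2 + 50) = (I*√7)*48 = 48*I*√7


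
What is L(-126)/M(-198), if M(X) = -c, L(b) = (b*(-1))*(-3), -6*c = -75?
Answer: 756/25 ≈ 30.240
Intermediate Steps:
c = 25/2 (c = -1/6*(-75) = 25/2 ≈ 12.500)
L(b) = 3*b (L(b) = -b*(-3) = 3*b)
M(X) = -25/2 (M(X) = -1*25/2 = -25/2)
L(-126)/M(-198) = (3*(-126))/(-25/2) = -378*(-2/25) = 756/25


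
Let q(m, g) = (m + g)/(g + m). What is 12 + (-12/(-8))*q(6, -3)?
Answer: 27/2 ≈ 13.500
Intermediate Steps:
q(m, g) = 1 (q(m, g) = (g + m)/(g + m) = 1)
12 + (-12/(-8))*q(6, -3) = 12 - 12/(-8)*1 = 12 - 12*(-⅛)*1 = 12 + (3/2)*1 = 12 + 3/2 = 27/2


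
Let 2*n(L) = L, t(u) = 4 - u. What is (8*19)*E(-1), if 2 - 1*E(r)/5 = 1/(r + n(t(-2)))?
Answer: 1140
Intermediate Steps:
n(L) = L/2
E(r) = 10 - 5/(3 + r) (E(r) = 10 - 5/(r + (4 - 1*(-2))/2) = 10 - 5/(r + (4 + 2)/2) = 10 - 5/(r + (1/2)*6) = 10 - 5/(r + 3) = 10 - 5/(3 + r))
(8*19)*E(-1) = (8*19)*(5*(5 + 2*(-1))/(3 - 1)) = 152*(5*(5 - 2)/2) = 152*(5*(1/2)*3) = 152*(15/2) = 1140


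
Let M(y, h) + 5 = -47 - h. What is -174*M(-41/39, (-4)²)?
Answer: 11832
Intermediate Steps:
M(y, h) = -52 - h (M(y, h) = -5 + (-47 - h) = -52 - h)
-174*M(-41/39, (-4)²) = -174*(-52 - 1*(-4)²) = -174*(-52 - 1*16) = -174*(-52 - 16) = -174*(-68) = 11832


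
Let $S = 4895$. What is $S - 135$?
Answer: $4760$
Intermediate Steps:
$S - 135 = 4895 - 135 = 4760$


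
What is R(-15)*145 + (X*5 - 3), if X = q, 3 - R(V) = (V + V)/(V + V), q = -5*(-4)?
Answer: 387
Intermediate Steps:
q = 20
R(V) = 2 (R(V) = 3 - (V + V)/(V + V) = 3 - 2*V/(2*V) = 3 - 2*V*1/(2*V) = 3 - 1*1 = 3 - 1 = 2)
X = 20
R(-15)*145 + (X*5 - 3) = 2*145 + (20*5 - 3) = 290 + (100 - 3) = 290 + 97 = 387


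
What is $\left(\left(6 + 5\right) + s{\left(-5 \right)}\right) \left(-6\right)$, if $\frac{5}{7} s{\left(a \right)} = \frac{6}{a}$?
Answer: $- \frac{1398}{25} \approx -55.92$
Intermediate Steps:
$s{\left(a \right)} = \frac{42}{5 a}$ ($s{\left(a \right)} = \frac{7 \frac{6}{a}}{5} = \frac{42}{5 a}$)
$\left(\left(6 + 5\right) + s{\left(-5 \right)}\right) \left(-6\right) = \left(\left(6 + 5\right) + \frac{42}{5 \left(-5\right)}\right) \left(-6\right) = \left(11 + \frac{42}{5} \left(- \frac{1}{5}\right)\right) \left(-6\right) = \left(11 - \frac{42}{25}\right) \left(-6\right) = \frac{233}{25} \left(-6\right) = - \frac{1398}{25}$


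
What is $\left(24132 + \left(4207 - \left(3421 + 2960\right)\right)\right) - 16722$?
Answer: $5236$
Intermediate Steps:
$\left(24132 + \left(4207 - \left(3421 + 2960\right)\right)\right) - 16722 = \left(24132 + \left(4207 - 6381\right)\right) - 16722 = \left(24132 - 2174\right) - 16722 = 21958 - 16722 = 5236$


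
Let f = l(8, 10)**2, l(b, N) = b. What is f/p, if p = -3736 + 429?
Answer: -64/3307 ≈ -0.019353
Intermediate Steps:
p = -3307
f = 64 (f = 8**2 = 64)
f/p = 64/(-3307) = 64*(-1/3307) = -64/3307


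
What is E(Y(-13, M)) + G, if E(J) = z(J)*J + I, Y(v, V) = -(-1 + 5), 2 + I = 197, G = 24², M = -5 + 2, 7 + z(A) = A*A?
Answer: 735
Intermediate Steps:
z(A) = -7 + A² (z(A) = -7 + A*A = -7 + A²)
M = -3
G = 576
I = 195 (I = -2 + 197 = 195)
Y(v, V) = -4 (Y(v, V) = -1*4 = -4)
E(J) = 195 + J*(-7 + J²) (E(J) = (-7 + J²)*J + 195 = J*(-7 + J²) + 195 = 195 + J*(-7 + J²))
E(Y(-13, M)) + G = (195 - 4*(-7 + (-4)²)) + 576 = (195 - 4*(-7 + 16)) + 576 = (195 - 4*9) + 576 = (195 - 36) + 576 = 159 + 576 = 735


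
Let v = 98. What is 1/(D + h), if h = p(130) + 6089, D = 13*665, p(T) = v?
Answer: 1/14832 ≈ 6.7422e-5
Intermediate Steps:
p(T) = 98
D = 8645
h = 6187 (h = 98 + 6089 = 6187)
1/(D + h) = 1/(8645 + 6187) = 1/14832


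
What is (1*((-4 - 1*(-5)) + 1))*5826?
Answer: 11652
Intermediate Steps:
(1*((-4 - 1*(-5)) + 1))*5826 = (1*((-4 + 5) + 1))*5826 = (1*(1 + 1))*5826 = (1*2)*5826 = 2*5826 = 11652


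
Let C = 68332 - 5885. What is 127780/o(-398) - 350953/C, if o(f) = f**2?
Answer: -11903220338/2472963647 ≈ -4.8133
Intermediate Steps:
C = 62447
127780/o(-398) - 350953/C = 127780/((-398)**2) - 350953/62447 = 127780/158404 - 350953*1/62447 = 127780*(1/158404) - 350953/62447 = 31945/39601 - 350953/62447 = -11903220338/2472963647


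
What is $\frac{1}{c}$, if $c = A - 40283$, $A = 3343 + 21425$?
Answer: $- \frac{1}{15515} \approx -6.4454 \cdot 10^{-5}$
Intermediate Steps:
$A = 24768$
$c = -15515$ ($c = 24768 - 40283 = -15515$)
$\frac{1}{c} = \frac{1}{-15515} = - \frac{1}{15515}$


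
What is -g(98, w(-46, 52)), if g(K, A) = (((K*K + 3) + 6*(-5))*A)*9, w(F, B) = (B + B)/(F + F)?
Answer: 2241018/23 ≈ 97436.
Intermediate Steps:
w(F, B) = B/F (w(F, B) = (2*B)/((2*F)) = (2*B)*(1/(2*F)) = B/F)
g(K, A) = 9*A*(-27 + K²) (g(K, A) = (((K² + 3) - 30)*A)*9 = (((3 + K²) - 30)*A)*9 = ((-27 + K²)*A)*9 = (A*(-27 + K²))*9 = 9*A*(-27 + K²))
-g(98, w(-46, 52)) = -9*52/(-46)*(-27 + 98²) = -9*52*(-1/46)*(-27 + 9604) = -9*(-26)*9577/23 = -1*(-2241018/23) = 2241018/23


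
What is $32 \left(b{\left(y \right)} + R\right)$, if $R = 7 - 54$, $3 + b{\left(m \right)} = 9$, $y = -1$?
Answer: $-1312$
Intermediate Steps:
$b{\left(m \right)} = 6$ ($b{\left(m \right)} = -3 + 9 = 6$)
$R = -47$
$32 \left(b{\left(y \right)} + R\right) = 32 \left(6 - 47\right) = 32 \left(-41\right) = -1312$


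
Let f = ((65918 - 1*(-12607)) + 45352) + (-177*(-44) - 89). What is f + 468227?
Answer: 599803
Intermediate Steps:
f = 131576 (f = ((65918 + 12607) + 45352) + (7788 - 89) = (78525 + 45352) + 7699 = 123877 + 7699 = 131576)
f + 468227 = 131576 + 468227 = 599803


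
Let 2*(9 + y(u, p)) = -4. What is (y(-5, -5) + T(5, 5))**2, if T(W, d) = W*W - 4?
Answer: 100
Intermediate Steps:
T(W, d) = -4 + W**2 (T(W, d) = W**2 - 4 = -4 + W**2)
y(u, p) = -11 (y(u, p) = -9 + (1/2)*(-4) = -9 - 2 = -11)
(y(-5, -5) + T(5, 5))**2 = (-11 + (-4 + 5**2))**2 = (-11 + (-4 + 25))**2 = (-11 + 21)**2 = 10**2 = 100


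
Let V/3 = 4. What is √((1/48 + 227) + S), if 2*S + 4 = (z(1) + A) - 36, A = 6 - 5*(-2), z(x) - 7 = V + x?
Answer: √32403/12 ≈ 15.001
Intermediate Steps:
V = 12 (V = 3*4 = 12)
z(x) = 19 + x (z(x) = 7 + (12 + x) = 19 + x)
A = 16 (A = 6 + 10 = 16)
S = -2 (S = -2 + (((19 + 1) + 16) - 36)/2 = -2 + ((20 + 16) - 36)/2 = -2 + (36 - 36)/2 = -2 + (½)*0 = -2 + 0 = -2)
√((1/48 + 227) + S) = √((1/48 + 227) - 2) = √(10897/48 - 2) = √(10801/48) = √32403/12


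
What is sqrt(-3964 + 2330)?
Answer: I*sqrt(1634) ≈ 40.423*I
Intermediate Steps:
sqrt(-3964 + 2330) = sqrt(-1634) = I*sqrt(1634)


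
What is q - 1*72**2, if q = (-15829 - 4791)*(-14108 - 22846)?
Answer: 761986296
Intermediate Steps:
q = 761991480 (q = -20620*(-36954) = 761991480)
q - 1*72**2 = 761991480 - 1*72**2 = 761991480 - 1*5184 = 761991480 - 5184 = 761986296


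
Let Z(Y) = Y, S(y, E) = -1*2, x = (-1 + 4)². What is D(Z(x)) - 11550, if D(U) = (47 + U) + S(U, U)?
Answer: -11496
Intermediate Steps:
x = 9 (x = 3² = 9)
S(y, E) = -2
D(U) = 45 + U (D(U) = (47 + U) - 2 = 45 + U)
D(Z(x)) - 11550 = (45 + 9) - 11550 = 54 - 11550 = -11496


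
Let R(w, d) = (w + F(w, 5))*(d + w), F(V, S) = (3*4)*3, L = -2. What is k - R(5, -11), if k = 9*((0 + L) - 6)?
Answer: 174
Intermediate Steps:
F(V, S) = 36 (F(V, S) = 12*3 = 36)
k = -72 (k = 9*((0 - 2) - 6) = 9*(-2 - 6) = 9*(-8) = -72)
R(w, d) = (36 + w)*(d + w) (R(w, d) = (w + 36)*(d + w) = (36 + w)*(d + w))
k - R(5, -11) = -72 - (5² + 36*(-11) + 36*5 - 11*5) = -72 - (25 - 396 + 180 - 55) = -72 - 1*(-246) = -72 + 246 = 174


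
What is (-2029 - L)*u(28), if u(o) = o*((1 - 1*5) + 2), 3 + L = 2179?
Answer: 235480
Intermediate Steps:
L = 2176 (L = -3 + 2179 = 2176)
u(o) = -2*o (u(o) = o*((1 - 5) + 2) = o*(-4 + 2) = o*(-2) = -2*o)
(-2029 - L)*u(28) = (-2029 - 1*2176)*(-2*28) = (-2029 - 2176)*(-56) = -4205*(-56) = 235480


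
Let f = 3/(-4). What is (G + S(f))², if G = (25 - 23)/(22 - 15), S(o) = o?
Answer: 169/784 ≈ 0.21556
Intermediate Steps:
f = -¾ (f = 3*(-¼) = -¾ ≈ -0.75000)
G = 2/7 ≈ 0.28571
(G + S(f))² = (2/7 - ¾)² = (-13/28)² = 169/784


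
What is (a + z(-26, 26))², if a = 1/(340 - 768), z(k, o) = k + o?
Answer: 1/183184 ≈ 5.4590e-6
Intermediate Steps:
a = -1/428 (a = 1/(-428) = -1/428 ≈ -0.0023364)
(a + z(-26, 26))² = (-1/428 + (-26 + 26))² = (-1/428 + 0)² = (-1/428)² = 1/183184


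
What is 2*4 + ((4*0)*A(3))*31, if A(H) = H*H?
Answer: 8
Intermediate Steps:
A(H) = H²
2*4 + ((4*0)*A(3))*31 = 2*4 + ((4*0)*3²)*31 = 8 + (0*9)*31 = 8 + 0*31 = 8 + 0 = 8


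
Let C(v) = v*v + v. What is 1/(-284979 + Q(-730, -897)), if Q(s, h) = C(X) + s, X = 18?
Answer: -1/285367 ≈ -3.5043e-6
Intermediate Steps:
C(v) = v + v² (C(v) = v² + v = v + v²)
Q(s, h) = 342 + s (Q(s, h) = 18*(1 + 18) + s = 18*19 + s = 342 + s)
1/(-284979 + Q(-730, -897)) = 1/(-284979 + (342 - 730)) = 1/(-284979 - 388) = 1/(-285367) = -1/285367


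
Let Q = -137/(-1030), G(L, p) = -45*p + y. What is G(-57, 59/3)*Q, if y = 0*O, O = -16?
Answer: -24249/206 ≈ -117.71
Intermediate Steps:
y = 0 (y = 0*(-16) = 0)
G(L, p) = -45*p (G(L, p) = -45*p + 0 = -45*p)
Q = 137/1030 (Q = -137*(-1/1030) = 137/1030 ≈ 0.13301)
G(-57, 59/3)*Q = -2655/3*(137/1030) = -45*59/3*(137/1030) = -885*137/1030 = -24249/206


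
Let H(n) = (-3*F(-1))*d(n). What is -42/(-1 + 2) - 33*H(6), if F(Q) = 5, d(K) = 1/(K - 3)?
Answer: 123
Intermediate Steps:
d(K) = 1/(-3 + K)
H(n) = -15/(-3 + n) (H(n) = (-3*5)/(-3 + n) = -15/(-3 + n))
-42/(-1 + 2) - 33*H(6) = -42/(-1 + 2) - (-495)/(-3 + 6) = -42/1 - (-495)/3 = 1*(-42) - (-495)/3 = -42 - 33*(-5) = -42 + 165 = 123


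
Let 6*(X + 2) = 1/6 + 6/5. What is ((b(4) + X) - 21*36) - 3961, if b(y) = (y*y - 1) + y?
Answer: -845959/180 ≈ -4699.8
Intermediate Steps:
X = -319/180 (X = -2 + (1/6 + 6/5)/6 = -2 + (1*(⅙) + 6*(⅕))/6 = -2 + (⅙ + 6/5)/6 = -2 + (⅙)*(41/30) = -2 + 41/180 = -319/180 ≈ -1.7722)
b(y) = -1 + y + y² (b(y) = (y² - 1) + y = (-1 + y²) + y = -1 + y + y²)
((b(4) + X) - 21*36) - 3961 = (((-1 + 4 + 4²) - 319/180) - 21*36) - 3961 = (((-1 + 4 + 16) - 319/180) - 756) - 3961 = ((19 - 319/180) - 756) - 3961 = (3101/180 - 756) - 3961 = -132979/180 - 3961 = -845959/180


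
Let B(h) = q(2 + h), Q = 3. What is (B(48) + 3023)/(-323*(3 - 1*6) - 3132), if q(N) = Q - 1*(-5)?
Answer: -433/309 ≈ -1.4013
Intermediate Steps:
q(N) = 8 (q(N) = 3 - 1*(-5) = 3 + 5 = 8)
B(h) = 8
(B(48) + 3023)/(-323*(3 - 1*6) - 3132) = (8 + 3023)/(-323*(3 - 1*6) - 3132) = 3031/(-323*(3 - 6) - 3132) = 3031/(-323*(-3) - 3132) = 3031/(969 - 3132) = 3031/(-2163) = 3031*(-1/2163) = -433/309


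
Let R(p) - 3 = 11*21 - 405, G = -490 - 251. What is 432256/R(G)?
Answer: -432256/171 ≈ -2527.8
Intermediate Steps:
G = -741
R(p) = -171 (R(p) = 3 + (11*21 - 405) = 3 + (231 - 405) = 3 - 174 = -171)
432256/R(G) = 432256/(-171) = 432256*(-1/171) = -432256/171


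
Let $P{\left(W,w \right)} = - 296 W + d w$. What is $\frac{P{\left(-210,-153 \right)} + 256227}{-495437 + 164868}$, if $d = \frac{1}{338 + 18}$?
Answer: $- \frac{113345619}{117682564} \approx -0.96315$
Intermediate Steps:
$d = \frac{1}{356} \approx 0.002809$
$P{\left(W,w \right)} = - 296 W + \frac{w}{356}$
$\frac{P{\left(-210,-153 \right)} + 256227}{-495437 + 164868} = \frac{\left(\left(-296\right) \left(-210\right) + \frac{1}{356} \left(-153\right)\right) + 256227}{-495437 + 164868} = \frac{\left(62160 - \frac{153}{356}\right) + 256227}{-330569} = \left(\frac{22128807}{356} + 256227\right) \left(- \frac{1}{330569}\right) = \frac{113345619}{356} \left(- \frac{1}{330569}\right) = - \frac{113345619}{117682564}$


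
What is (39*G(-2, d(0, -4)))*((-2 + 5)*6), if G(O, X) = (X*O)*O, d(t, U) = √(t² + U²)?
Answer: 11232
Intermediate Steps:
d(t, U) = √(U² + t²)
G(O, X) = X*O² (G(O, X) = (O*X)*O = X*O²)
(39*G(-2, d(0, -4)))*((-2 + 5)*6) = (39*(√((-4)² + 0²)*(-2)²))*((-2 + 5)*6) = (39*(√(16 + 0)*4))*(3*6) = (39*(√16*4))*18 = (39*(4*4))*18 = (39*16)*18 = 624*18 = 11232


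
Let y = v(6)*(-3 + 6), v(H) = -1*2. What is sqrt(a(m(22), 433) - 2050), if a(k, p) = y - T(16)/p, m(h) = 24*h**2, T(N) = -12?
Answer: 2*I*sqrt(96368047)/433 ≈ 45.343*I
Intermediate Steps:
v(H) = -2
y = -6 (y = -2*(-3 + 6) = -2*3 = -6)
a(k, p) = -6 + 12/p (a(k, p) = -6 - (-12)/p = -6 + 12/p)
sqrt(a(m(22), 433) - 2050) = sqrt((-6 + 12/433) - 2050) = sqrt(-2586/433 - 2050) = sqrt(-890236/433) = 2*I*sqrt(96368047)/433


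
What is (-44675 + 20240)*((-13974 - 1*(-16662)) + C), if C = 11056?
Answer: -335834640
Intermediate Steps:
(-44675 + 20240)*((-13974 - 1*(-16662)) + C) = (-44675 + 20240)*((-13974 - 1*(-16662)) + 11056) = -24435*((-13974 + 16662) + 11056) = -24435*(2688 + 11056) = -24435*13744 = -335834640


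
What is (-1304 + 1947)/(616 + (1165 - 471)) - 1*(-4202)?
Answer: 5505263/1310 ≈ 4202.5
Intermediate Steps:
(-1304 + 1947)/(616 + (1165 - 471)) - 1*(-4202) = 643/(616 + 694) + 4202 = 643/1310 + 4202 = 5505263/1310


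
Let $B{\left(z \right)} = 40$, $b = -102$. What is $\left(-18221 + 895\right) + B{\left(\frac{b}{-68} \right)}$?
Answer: $-17286$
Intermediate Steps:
$\left(-18221 + 895\right) + B{\left(\frac{b}{-68} \right)} = \left(-18221 + 895\right) + 40 = -17326 + 40 = -17286$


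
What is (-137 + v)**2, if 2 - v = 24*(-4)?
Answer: 1521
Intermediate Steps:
v = 98 (v = 2 - 24*(-4) = 2 - 1*(-96) = 2 + 96 = 98)
(-137 + v)**2 = (-137 + 98)**2 = (-39)**2 = 1521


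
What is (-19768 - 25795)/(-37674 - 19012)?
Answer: 6509/8098 ≈ 0.80378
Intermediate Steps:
(-19768 - 25795)/(-37674 - 19012) = -45563/(-56686) = -45563*(-1/56686) = 6509/8098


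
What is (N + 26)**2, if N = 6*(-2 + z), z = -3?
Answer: 16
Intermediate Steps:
N = -30 (N = 6*(-2 - 3) = 6*(-5) = -30)
(N + 26)**2 = (-30 + 26)**2 = (-4)**2 = 16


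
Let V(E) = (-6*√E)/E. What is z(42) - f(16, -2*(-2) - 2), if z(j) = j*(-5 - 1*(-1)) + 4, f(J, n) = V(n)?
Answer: -164 + 3*√2 ≈ -159.76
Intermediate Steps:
V(E) = -6/√E
f(J, n) = -6/√n
z(j) = 4 - 4*j (z(j) = j*(-5 + 1) + 4 = j*(-4) + 4 = -4*j + 4 = 4 - 4*j)
z(42) - f(16, -2*(-2) - 2) = (4 - 4*42) - (-6)/√(-2*(-2) - 2) = (4 - 168) - (-6)/√(4 - 2) = -164 - (-6)/√2 = -164 - (-6)*√2/2 = -164 - (-3)*√2 = -164 + 3*√2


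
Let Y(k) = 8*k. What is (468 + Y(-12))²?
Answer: 138384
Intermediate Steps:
(468 + Y(-12))² = (468 + 8*(-12))² = (468 - 96)² = 372² = 138384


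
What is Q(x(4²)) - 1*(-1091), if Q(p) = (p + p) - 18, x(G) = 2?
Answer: 1077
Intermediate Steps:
Q(p) = -18 + 2*p (Q(p) = 2*p - 18 = -18 + 2*p)
Q(x(4²)) - 1*(-1091) = (-18 + 2*2) - 1*(-1091) = (-18 + 4) + 1091 = -14 + 1091 = 1077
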